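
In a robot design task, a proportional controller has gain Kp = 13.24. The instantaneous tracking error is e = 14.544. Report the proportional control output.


u_P = Kp * e = 13.24 * 14.544 = 192.5626

192.5626


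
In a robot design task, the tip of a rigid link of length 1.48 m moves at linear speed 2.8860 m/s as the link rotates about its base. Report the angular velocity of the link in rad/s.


omega = v / L = 2.8860 / 1.48 = 1.9500

1.9500 rad/s


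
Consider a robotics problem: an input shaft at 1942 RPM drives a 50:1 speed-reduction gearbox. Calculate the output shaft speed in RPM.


omega_out = omega_in / N = 1942 / 50 = 38.8400

38.8400 RPM


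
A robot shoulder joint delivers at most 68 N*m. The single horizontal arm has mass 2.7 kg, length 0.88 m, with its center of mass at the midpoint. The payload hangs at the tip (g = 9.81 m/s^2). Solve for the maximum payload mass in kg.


tau_arm = m_arm*g*(L/2) = 2.7*9.81*0.88/2 = 11.6543 N*m
tau_payload = tau_max - tau_arm = 68 - 11.6543 = 56.3457
m_payload = tau_payload / (g*L) = 56.3457 / (9.81*0.88) = 6.5269

6.5269 kg


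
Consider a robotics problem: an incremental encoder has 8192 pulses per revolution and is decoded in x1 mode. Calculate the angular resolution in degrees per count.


resolution = 360 / (PPR * 1) = 360 / 8192 = 0.0439

0.0439 degrees


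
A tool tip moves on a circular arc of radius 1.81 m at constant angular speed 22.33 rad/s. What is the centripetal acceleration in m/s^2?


a_c = omega^2 * r = 22.33^2 * 1.81 = 902.5183

902.5183 m/s^2


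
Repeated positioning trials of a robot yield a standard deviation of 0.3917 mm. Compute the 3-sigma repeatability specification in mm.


repeatability = 3*sigma = 3*0.3917 = 1.1751

1.1751 mm


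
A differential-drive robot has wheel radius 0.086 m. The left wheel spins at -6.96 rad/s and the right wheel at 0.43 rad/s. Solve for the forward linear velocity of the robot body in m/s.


v = r*(wR + wL)/2 = 0.086*(0.43 + -6.96)/2 = -0.2808

-0.2808 m/s


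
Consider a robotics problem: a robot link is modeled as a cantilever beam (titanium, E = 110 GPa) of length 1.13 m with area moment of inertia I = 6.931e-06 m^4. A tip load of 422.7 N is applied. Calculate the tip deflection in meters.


delta = F*L^3/(3*E*I) = 422.7*1.13^3/(3*1.100e+11*6.931e-06)
      = 609.9125619/2287230 = 2.6666e-04

2.6666e-04 m


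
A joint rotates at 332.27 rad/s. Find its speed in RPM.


RPM = 332.27 * 60/(2*pi) = 3172.9448

3172.9448 RPM


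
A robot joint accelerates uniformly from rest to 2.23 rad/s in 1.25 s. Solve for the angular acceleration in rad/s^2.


alpha = delta_omega / t = 2.23 / 1.25 = 1.7840

1.7840 rad/s^2


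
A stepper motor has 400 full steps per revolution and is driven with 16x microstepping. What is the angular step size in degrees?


step = 360/(400*16) = 360/6400 = 0.0563

0.0563 degrees


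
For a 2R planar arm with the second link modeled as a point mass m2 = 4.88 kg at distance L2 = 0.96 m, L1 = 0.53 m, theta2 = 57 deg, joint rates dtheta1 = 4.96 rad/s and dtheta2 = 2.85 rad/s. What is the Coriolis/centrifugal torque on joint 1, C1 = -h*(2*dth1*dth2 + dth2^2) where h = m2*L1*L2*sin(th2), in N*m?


h = m2*L1*L2*sin(th2) = 4.88*0.53*0.96*sin(57 deg) = 2.082372
C1 = -h*(2*4.96*2.85 + 2.85^2) = -2.082372*36.3945 = -75.7869

-75.7869 N*m


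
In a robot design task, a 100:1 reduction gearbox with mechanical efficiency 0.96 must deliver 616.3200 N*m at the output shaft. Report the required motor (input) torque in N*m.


tau_in = tau_out / (N * eta) = 616.3200 / (100 * 0.96) = 6.4200

6.4200 N*m


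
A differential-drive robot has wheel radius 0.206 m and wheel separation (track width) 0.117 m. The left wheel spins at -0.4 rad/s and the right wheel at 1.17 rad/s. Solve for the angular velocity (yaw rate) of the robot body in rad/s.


omega = r*(wR - wL)/L = 0.206*(1.17 - (-0.4))/0.117 = 2.7643

2.7643 rad/s


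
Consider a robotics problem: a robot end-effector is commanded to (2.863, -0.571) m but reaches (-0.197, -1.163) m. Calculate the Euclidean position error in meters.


dx = -0.197 - (2.863) = -3.0600, dy = -1.163 - (-0.571) = -0.5920
err = sqrt(9.363600 + 0.350464) = 3.1167

3.1167 m


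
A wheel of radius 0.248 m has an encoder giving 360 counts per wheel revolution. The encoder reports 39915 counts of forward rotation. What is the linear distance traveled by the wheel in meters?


revs = 39915/360 = 110.875000
d = revs * 2*pi*r = 110.875000 * 2*pi*0.248 = 172.7687

172.7687 m


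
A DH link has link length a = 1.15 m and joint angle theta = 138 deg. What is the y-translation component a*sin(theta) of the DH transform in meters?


a*sin(theta) = 1.15*sin(138 deg) = 0.7695

0.7695 m


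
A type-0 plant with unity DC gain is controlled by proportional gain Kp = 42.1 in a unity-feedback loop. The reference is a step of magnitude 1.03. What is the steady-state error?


e_ss = R/(1 + Kp) = 1.03/(1 + 42.1) = 1.03/43.1000 = 0.0239

0.0239


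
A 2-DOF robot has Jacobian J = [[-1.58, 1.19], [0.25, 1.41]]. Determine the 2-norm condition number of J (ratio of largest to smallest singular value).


JJ^T eigenvalues: trace(JJ^T) = 5.9631, det(JJ^T) = det(J)^2 = 6.37714009
s_max^2 = (5.9631 + sqrt(10.05000125))/2 = 4.56663685
s_min^2 = (5.9631 - sqrt(10.05000125))/2 = 1.39646315
kappa = s_max/s_min = sqrt(4.56663685/1.39646315) = 1.8084

1.8084


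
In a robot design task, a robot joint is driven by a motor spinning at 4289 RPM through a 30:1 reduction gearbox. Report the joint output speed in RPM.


omega_joint = omega_motor / N = 4289 / 30 = 142.9667

142.9667 RPM


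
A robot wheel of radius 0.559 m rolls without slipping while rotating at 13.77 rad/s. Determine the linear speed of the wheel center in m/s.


v = omega * r = 13.77 * 0.559 = 7.6974

7.6974 m/s


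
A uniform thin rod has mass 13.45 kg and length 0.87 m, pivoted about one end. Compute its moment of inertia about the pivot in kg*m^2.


I = (1/3)*m*L^2 = (1/3)*13.45*0.87^2 = 3.3934

3.3934 kg*m^2


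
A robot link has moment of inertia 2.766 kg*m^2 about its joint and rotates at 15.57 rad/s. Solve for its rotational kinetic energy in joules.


KE = (1/2)*I*omega^2 = 0.5*2.766*15.57^2 = 335.2736

335.2736 J


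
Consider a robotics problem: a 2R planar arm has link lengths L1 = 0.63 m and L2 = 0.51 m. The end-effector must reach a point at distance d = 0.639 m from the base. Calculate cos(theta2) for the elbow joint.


cos(th2) = (d^2 - L1^2 - L2^2)/(2*L1*L2) = (0.639^2 - 0.63^2 - 0.51^2)/(2*0.63*0.51) = -0.3870

-0.3870


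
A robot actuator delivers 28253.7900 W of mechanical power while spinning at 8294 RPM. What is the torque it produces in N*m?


omega = 8294 * 2*pi/60 = 868.545649 rad/s
tau = P / omega = 28253.7900 / 868.545649 = 32.5300

32.5300 N*m


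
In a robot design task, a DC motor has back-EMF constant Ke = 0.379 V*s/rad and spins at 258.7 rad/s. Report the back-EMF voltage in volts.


V_emf = Ke * omega = 0.379*258.7 = 98.0473

98.0473 V


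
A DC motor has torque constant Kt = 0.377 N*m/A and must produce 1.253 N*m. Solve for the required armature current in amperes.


I = tau / Kt = 1.253/0.377 = 3.3236

3.3236 A


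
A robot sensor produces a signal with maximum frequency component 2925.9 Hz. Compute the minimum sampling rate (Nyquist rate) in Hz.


f_s,min = 2*f_max = 2*2925.9 = 5851.8000

5851.8000 Hz


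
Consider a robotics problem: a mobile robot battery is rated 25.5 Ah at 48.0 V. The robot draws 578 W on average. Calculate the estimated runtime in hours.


E = 25.5*48.0 = 1224.0000 Wh
t = E/P = 1224.0000/578 = 2.1176

2.1176 hours


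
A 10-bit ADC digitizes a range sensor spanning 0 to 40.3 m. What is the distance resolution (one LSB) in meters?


res = range / 2^n = 40.3/2^10 = 40.3/1024 = 0.0394

0.0394 m


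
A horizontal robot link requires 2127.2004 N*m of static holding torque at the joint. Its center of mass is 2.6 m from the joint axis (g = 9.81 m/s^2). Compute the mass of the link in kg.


m = tau / (g*L) = 2127.2004 / (9.81 * 2.6) = 83.4000

83.4000 kg


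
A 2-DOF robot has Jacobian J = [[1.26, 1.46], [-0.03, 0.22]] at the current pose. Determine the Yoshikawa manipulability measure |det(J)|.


det(J) = 1.26*0.22 - (1.46)*(-0.03) = 0.3210
|det(J)| = 0.3210

0.3210


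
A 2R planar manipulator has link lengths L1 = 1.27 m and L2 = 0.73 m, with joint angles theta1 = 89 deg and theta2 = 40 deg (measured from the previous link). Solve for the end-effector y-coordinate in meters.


y = L1*sin(th1) + L2*sin(th1+th2) = 1.27*sin(89 deg) + 0.73*sin(129 deg) = 1.8371

1.8371 m


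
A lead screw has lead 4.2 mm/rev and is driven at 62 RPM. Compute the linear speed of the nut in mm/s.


v = lead * (RPM/60) = 4.2*62/60 = 4.3400

4.3400 mm/s


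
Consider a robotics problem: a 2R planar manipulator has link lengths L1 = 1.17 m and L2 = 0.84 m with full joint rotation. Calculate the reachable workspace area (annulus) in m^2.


r_max = L1 + L2 = 2.0100, r_min = |L1 - L2| = 0.3300
A = pi*(r_max^2 - r_min^2) = pi*(4.0401 - 0.1089) = 12.3502

12.3502 m^2


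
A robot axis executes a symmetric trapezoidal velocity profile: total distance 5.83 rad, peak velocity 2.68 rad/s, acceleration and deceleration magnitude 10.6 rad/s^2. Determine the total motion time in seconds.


t_acc = v/a = 2.68/10.6 = 0.252830 s
d_acc = v^2/(2a) = 0.338792 rad (each ramp)
d_cruise = 5.83 - 2*0.338792 = 5.152416 rad
t_cruise = 5.152416/2.68 = 1.922543 s
t_total = 2*0.252830 + 1.922543 = 2.4282

2.4282 s


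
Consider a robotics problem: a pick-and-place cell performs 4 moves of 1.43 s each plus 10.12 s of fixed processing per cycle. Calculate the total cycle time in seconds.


T = 4*1.43 + 10.12 = 15.8400

15.8400 s


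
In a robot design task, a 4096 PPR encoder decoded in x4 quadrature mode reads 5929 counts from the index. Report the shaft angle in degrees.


angle = counts * 360 / (PPR*4) = 5929 * 360 / 16384 = 130.2759

130.2759 degrees


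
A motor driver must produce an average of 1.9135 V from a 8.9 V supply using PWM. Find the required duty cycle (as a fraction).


D = V_avg/V_supply = 1.9135/8.9 = 0.2150

0.2150


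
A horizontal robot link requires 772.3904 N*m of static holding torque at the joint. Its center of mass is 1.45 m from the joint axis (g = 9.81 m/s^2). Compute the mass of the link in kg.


m = tau / (g*L) = 772.3904 / (9.81 * 1.45) = 54.3000

54.3000 kg


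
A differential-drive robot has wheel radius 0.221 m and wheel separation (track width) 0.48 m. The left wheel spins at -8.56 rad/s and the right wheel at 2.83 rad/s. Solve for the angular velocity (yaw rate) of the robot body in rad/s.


omega = r*(wR - wL)/L = 0.221*(2.83 - (-8.56))/0.48 = 5.2441

5.2441 rad/s


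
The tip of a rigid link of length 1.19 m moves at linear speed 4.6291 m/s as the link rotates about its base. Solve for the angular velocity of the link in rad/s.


omega = v / L = 4.6291 / 1.19 = 3.8900

3.8900 rad/s


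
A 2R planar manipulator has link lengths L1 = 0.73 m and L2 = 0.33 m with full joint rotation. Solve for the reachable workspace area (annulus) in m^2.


r_max = L1 + L2 = 1.0600, r_min = |L1 - L2| = 0.4000
A = pi*(r_max^2 - r_min^2) = pi*(1.1236 - 0.1600) = 3.0272

3.0272 m^2


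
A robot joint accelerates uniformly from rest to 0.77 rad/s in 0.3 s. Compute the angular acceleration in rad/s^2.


alpha = delta_omega / t = 0.77 / 0.3 = 2.5667

2.5667 rad/s^2


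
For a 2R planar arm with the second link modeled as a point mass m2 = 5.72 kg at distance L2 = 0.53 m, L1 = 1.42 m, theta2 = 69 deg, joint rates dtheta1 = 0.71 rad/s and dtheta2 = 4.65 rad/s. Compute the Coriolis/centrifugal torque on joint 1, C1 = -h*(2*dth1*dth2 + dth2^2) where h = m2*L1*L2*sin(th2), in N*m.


h = m2*L1*L2*sin(th2) = 5.72*1.42*0.53*sin(69 deg) = 4.018944
C1 = -h*(2*0.71*4.65 + 4.65^2) = -4.018944*28.2255 = -113.4367

-113.4367 N*m


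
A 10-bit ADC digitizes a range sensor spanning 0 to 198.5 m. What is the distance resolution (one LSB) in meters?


res = range / 2^n = 198.5/2^10 = 198.5/1024 = 0.1938

0.1938 m


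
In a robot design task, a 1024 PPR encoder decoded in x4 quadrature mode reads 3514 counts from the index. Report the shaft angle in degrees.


angle = counts * 360 / (PPR*4) = 3514 * 360 / 4096 = 308.8477

308.8477 degrees


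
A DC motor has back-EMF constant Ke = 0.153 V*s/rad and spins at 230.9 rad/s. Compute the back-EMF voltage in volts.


V_emf = Ke * omega = 0.153*230.9 = 35.3277

35.3277 V


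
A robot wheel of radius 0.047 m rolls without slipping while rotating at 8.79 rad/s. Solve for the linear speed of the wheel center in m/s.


v = omega * r = 8.79 * 0.047 = 0.4131

0.4131 m/s


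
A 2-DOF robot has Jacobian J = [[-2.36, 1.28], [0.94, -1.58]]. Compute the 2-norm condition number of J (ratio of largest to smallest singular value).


JJ^T eigenvalues: trace(JJ^T) = 10.5880, det(JJ^T) = det(J)^2 = 6.37865536
s_max^2 = (10.5880 + sqrt(86.59112256))/2 = 9.94671755
s_min^2 = (10.5880 - sqrt(86.59112256))/2 = 0.64128245
kappa = s_max/s_min = sqrt(9.94671755/0.64128245) = 3.9384

3.9384


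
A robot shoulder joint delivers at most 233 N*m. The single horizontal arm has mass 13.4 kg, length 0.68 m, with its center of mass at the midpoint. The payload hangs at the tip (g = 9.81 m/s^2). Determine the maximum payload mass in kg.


tau_arm = m_arm*g*(L/2) = 13.4*9.81*0.68/2 = 44.6944 N*m
tau_payload = tau_max - tau_arm = 233 - 44.6944 = 188.3056
m_payload = tau_payload / (g*L) = 188.3056 / (9.81*0.68) = 28.2283

28.2283 kg


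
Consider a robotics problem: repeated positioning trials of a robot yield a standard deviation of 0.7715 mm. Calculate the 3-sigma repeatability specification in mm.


repeatability = 3*sigma = 3*0.7715 = 2.3145

2.3145 mm


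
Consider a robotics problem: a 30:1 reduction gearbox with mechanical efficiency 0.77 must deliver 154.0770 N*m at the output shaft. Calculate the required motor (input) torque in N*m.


tau_in = tau_out / (N * eta) = 154.0770 / (30 * 0.77) = 6.6700

6.6700 N*m


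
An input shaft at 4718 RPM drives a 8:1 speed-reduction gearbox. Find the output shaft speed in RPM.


omega_out = omega_in / N = 4718 / 8 = 589.7500

589.7500 RPM


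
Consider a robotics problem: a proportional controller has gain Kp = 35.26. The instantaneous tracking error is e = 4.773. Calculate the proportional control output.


u_P = Kp * e = 35.26 * 4.773 = 168.2960

168.2960


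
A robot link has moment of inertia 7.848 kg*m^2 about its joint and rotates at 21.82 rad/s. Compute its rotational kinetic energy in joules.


KE = (1/2)*I*omega^2 = 0.5*7.848*21.82^2 = 1868.2651

1868.2651 J


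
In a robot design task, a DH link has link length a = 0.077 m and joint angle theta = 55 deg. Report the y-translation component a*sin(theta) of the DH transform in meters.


a*sin(theta) = 0.077*sin(55 deg) = 0.0631

0.0631 m


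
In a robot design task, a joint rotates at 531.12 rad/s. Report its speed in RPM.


RPM = 531.12 * 60/(2*pi) = 5071.8224

5071.8224 RPM


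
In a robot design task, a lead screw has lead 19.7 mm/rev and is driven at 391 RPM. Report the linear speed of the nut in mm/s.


v = lead * (RPM/60) = 19.7*391/60 = 128.3783

128.3783 mm/s


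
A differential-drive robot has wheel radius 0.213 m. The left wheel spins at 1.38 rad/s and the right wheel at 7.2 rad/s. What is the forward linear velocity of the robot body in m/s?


v = r*(wR + wL)/2 = 0.213*(7.2 + 1.38)/2 = 0.9138

0.9138 m/s


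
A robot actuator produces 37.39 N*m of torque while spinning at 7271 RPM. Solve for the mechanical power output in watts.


omega = 7271 * 2*pi/60 = 761.417339 rad/s
P = tau * omega = 37.39 * 761.417339 = 28469.3943

28469.3943 W


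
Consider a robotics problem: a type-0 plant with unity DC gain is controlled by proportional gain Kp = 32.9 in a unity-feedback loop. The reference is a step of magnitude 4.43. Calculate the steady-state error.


e_ss = R/(1 + Kp) = 4.43/(1 + 32.9) = 4.43/33.9000 = 0.1307

0.1307


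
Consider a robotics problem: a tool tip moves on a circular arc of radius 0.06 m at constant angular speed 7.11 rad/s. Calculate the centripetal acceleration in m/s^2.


a_c = omega^2 * r = 7.11^2 * 0.06 = 3.0331

3.0331 m/s^2


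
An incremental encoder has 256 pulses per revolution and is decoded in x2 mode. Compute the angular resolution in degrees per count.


resolution = 360 / (PPR * 2) = 360 / 512 = 0.7031

0.7031 degrees


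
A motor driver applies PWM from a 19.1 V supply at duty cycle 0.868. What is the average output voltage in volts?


V_avg = V_supply * D = 19.1*0.868 = 16.5788

16.5788 V


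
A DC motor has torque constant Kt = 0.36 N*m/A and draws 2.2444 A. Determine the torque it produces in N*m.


tau = Kt * I = 0.36*2.2444 = 0.8080

0.8080 N*m


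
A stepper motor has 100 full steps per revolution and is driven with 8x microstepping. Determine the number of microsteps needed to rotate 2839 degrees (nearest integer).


step_size = 360/(100*8) = 360/800 = 0.450000 deg
n = 2839/(360/800) = 2839*800/360 = 6308.8889 -> 6309

6309 steps


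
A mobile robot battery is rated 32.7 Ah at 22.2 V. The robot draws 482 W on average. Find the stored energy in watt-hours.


E = capacity * V = 32.7*22.2 = 725.9400

725.9400 Wh


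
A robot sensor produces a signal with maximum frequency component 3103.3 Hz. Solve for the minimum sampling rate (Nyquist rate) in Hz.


f_s,min = 2*f_max = 2*3103.3 = 6206.6000

6206.6000 Hz


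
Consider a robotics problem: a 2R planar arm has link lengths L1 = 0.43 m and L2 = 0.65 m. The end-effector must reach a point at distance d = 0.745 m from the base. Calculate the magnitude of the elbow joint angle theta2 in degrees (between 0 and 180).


cos(th2) = (d^2 - L1^2 - L2^2)/(2*L1*L2) = (0.745^2 - 0.43^2 - 0.65^2)/(2*0.43*0.65) = -0.09369410
th2 = acos(-0.09369410) = 95.3762 deg

95.3762 degrees


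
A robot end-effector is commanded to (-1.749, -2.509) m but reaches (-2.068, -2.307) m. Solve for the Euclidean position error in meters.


dx = -2.068 - (-1.749) = -0.3190, dy = -2.307 - (-2.509) = 0.2020
err = sqrt(0.101761 + 0.040804) = 0.3776

0.3776 m


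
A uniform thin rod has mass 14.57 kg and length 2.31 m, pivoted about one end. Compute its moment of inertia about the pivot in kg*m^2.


I = (1/3)*m*L^2 = (1/3)*14.57*2.31^2 = 25.9157

25.9157 kg*m^2


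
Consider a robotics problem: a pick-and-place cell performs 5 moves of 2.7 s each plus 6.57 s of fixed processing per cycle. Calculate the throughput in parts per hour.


T_cycle = 5*2.7 + 6.57 = 20.0700 s
rate = 3600/T = 179.3722

179.3722 parts/hour


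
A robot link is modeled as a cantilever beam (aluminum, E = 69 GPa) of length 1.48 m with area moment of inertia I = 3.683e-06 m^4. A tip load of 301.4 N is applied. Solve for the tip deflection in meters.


delta = F*L^3/(3*E*I) = 301.4*1.48^3/(3*6.900e+10*3.683e-06)
      = 977.0761088/762381 = 0.0013

0.0013 m


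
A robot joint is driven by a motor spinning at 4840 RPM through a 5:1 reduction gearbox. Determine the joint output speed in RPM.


omega_joint = omega_motor / N = 4840 / 5 = 968.0000

968.0000 RPM


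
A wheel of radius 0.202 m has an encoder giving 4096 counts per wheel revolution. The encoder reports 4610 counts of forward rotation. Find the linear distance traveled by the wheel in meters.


revs = 4610/4096 = 1.125488
d = revs * 2*pi*r = 1.125488 * 2*pi*0.202 = 1.4285

1.4285 m


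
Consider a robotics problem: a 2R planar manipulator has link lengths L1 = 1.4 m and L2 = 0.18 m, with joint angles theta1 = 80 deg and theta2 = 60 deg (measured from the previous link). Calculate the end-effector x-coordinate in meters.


x = L1*cos(th1) + L2*cos(th1+th2) = 1.4*cos(80 deg) + 0.18*cos(140 deg) = 0.1052

0.1052 m


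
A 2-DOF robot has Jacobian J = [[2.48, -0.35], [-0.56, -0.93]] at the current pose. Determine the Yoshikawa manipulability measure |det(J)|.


det(J) = 2.48*-0.93 - (-0.35)*(-0.56) = -2.5024
|det(J)| = 2.5024

2.5024


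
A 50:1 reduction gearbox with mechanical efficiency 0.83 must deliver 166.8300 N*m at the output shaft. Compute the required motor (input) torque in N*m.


tau_in = tau_out / (N * eta) = 166.8300 / (50 * 0.83) = 4.0200

4.0200 N*m


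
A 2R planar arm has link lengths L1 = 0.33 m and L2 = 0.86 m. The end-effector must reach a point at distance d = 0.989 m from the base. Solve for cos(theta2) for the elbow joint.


cos(th2) = (d^2 - L1^2 - L2^2)/(2*L1*L2) = (0.989^2 - 0.33^2 - 0.86^2)/(2*0.33*0.86) = 0.2284

0.2284


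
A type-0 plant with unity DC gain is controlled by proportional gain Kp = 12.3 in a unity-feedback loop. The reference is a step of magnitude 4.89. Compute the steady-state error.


e_ss = R/(1 + Kp) = 4.89/(1 + 12.3) = 4.89/13.3000 = 0.3677

0.3677


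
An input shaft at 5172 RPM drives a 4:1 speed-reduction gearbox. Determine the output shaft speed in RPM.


omega_out = omega_in / N = 5172 / 4 = 1293.0000

1293.0000 RPM


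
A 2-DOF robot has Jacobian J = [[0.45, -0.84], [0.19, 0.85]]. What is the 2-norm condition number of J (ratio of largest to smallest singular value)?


JJ^T eigenvalues: trace(JJ^T) = 1.6667, det(JJ^T) = det(J)^2 = 0.29387241
s_max^2 = (1.6667 + sqrt(1.60239925))/2 = 1.46627955
s_min^2 = (1.6667 - sqrt(1.60239925))/2 = 0.20042045
kappa = s_max/s_min = sqrt(1.46627955/0.20042045) = 2.7048

2.7048


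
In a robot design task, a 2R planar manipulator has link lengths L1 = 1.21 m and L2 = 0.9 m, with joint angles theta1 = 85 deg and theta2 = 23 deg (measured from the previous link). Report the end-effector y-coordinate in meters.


y = L1*sin(th1) + L2*sin(th1+th2) = 1.21*sin(85 deg) + 0.9*sin(108 deg) = 2.0613

2.0613 m


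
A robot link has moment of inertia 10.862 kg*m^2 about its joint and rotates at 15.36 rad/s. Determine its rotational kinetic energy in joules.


KE = (1/2)*I*omega^2 = 0.5*10.862*15.36^2 = 1281.3337

1281.3337 J


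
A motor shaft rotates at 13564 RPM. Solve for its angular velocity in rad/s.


omega = 13564 * 2*pi/60 = 1420.4188

1420.4188 rad/s


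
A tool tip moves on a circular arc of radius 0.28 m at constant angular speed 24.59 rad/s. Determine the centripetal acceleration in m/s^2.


a_c = omega^2 * r = 24.59^2 * 0.28 = 169.3071

169.3071 m/s^2


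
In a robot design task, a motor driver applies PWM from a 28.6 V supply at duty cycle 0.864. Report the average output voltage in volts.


V_avg = V_supply * D = 28.6*0.864 = 24.7104

24.7104 V


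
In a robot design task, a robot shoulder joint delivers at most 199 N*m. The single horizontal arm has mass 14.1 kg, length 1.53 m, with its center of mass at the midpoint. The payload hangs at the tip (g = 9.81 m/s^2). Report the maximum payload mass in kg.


tau_arm = m_arm*g*(L/2) = 14.1*9.81*1.53/2 = 105.8156 N*m
tau_payload = tau_max - tau_arm = 199 - 105.8156 = 93.1844
m_payload = tau_payload / (g*L) = 93.1844 / (9.81*1.53) = 6.2084

6.2084 kg


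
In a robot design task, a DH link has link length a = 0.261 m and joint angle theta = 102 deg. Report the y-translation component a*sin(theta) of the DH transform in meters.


a*sin(theta) = 0.261*sin(102 deg) = 0.2553

0.2553 m


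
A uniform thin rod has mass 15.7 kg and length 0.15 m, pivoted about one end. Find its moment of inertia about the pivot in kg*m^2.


I = (1/3)*m*L^2 = (1/3)*15.7*0.15^2 = 0.1178

0.1178 kg*m^2


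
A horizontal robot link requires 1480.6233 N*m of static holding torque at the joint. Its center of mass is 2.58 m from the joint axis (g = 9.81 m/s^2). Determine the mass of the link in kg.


m = tau / (g*L) = 1480.6233 / (9.81 * 2.58) = 58.5000

58.5000 kg


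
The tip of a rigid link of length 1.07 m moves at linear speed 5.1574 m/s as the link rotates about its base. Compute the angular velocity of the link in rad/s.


omega = v / L = 5.1574 / 1.07 = 4.8200

4.8200 rad/s


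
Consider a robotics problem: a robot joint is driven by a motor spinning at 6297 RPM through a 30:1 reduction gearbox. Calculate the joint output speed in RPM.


omega_joint = omega_motor / N = 6297 / 30 = 209.9000

209.9000 RPM


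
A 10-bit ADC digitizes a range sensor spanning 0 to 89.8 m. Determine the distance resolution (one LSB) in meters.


res = range / 2^n = 89.8/2^10 = 89.8/1024 = 0.0877

0.0877 m


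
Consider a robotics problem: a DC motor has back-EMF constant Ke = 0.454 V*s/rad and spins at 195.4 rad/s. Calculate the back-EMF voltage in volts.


V_emf = Ke * omega = 0.454*195.4 = 88.7116

88.7116 V


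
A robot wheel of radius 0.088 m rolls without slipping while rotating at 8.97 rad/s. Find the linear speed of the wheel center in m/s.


v = omega * r = 8.97 * 0.088 = 0.7894

0.7894 m/s


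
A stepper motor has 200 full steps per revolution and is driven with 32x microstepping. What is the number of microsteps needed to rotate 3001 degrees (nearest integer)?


step_size = 360/(200*32) = 360/6400 = 0.056250 deg
n = 3001/(360/6400) = 3001*6400/360 = 53351.1111 -> 53351

53351 steps


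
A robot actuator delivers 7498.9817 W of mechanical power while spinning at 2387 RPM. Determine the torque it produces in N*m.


omega = 2387 * 2*pi/60 = 249.966055 rad/s
tau = P / omega = 7498.9817 / 249.966055 = 30.0000

30.0000 N*m


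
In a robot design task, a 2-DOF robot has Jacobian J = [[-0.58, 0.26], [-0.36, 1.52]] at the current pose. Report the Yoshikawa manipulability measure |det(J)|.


det(J) = -0.58*1.52 - (0.26)*(-0.36) = -0.7880
|det(J)| = 0.7880

0.7880


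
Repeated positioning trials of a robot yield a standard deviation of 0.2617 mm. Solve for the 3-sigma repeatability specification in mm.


repeatability = 3*sigma = 3*0.2617 = 0.7851

0.7851 mm


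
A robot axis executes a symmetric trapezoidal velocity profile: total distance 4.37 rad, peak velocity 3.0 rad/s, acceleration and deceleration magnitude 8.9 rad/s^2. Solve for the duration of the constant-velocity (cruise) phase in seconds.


t_acc = v/a = 0.337079 s, d_acc = v^2/(2a) = 0.505618 rad each
d_cruise = 4.37 - 2*0.505618 = 3.358764 rad
t_cruise = d_cruise/v = 3.358764/3.0 = 1.1196

1.1196 s


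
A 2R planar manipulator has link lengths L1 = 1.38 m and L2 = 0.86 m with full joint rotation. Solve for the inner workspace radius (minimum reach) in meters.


r_min = |L1 - L2| = |1.38 - 0.86| = 0.5200

0.5200 m


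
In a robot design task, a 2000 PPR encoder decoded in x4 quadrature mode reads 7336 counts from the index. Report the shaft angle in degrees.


angle = counts * 360 / (PPR*4) = 7336 * 360 / 8000 = 330.1200

330.1200 degrees


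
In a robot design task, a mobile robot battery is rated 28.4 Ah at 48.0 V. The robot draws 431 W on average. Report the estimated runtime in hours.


E = 28.4*48.0 = 1363.2000 Wh
t = E/P = 1363.2000/431 = 3.1629

3.1629 hours


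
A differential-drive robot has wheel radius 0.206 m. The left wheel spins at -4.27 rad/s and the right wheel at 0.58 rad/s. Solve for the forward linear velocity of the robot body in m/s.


v = r*(wR + wL)/2 = 0.206*(0.58 + -4.27)/2 = -0.3801

-0.3801 m/s


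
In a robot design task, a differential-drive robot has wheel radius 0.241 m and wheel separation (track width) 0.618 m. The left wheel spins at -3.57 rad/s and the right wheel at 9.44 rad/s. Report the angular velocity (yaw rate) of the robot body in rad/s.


omega = r*(wR - wL)/L = 0.241*(9.44 - (-3.57))/0.618 = 5.0735

5.0735 rad/s


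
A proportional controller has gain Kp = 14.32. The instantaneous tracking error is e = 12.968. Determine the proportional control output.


u_P = Kp * e = 14.32 * 12.968 = 185.7018

185.7018


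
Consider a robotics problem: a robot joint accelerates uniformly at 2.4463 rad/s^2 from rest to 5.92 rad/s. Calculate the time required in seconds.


t = delta_omega / alpha = 5.92 / 2.4463 = 2.4200

2.4200 s


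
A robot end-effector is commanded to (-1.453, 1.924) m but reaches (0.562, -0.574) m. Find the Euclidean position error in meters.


dx = 0.562 - (-1.453) = 2.0150, dy = -0.574 - (1.924) = -2.4980
err = sqrt(4.060225 + 6.240004) = 3.2094

3.2094 m


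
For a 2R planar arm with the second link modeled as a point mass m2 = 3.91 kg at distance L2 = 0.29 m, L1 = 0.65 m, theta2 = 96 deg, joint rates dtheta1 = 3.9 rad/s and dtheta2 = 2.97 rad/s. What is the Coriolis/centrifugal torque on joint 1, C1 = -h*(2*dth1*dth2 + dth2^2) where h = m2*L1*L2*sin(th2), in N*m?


h = m2*L1*L2*sin(th2) = 3.91*0.65*0.29*sin(96 deg) = 0.732997
C1 = -h*(2*3.9*2.97 + 2.97^2) = -0.732997*31.9869 = -23.4463

-23.4463 N*m


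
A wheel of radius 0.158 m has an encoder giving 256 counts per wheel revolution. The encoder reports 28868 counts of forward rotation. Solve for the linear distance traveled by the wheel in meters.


revs = 28868/256 = 112.765625
d = revs * 2*pi*r = 112.765625 * 2*pi*0.158 = 111.9473

111.9473 m


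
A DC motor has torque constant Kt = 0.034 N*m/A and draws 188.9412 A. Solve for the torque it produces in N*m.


tau = Kt * I = 0.034*188.9412 = 6.4240

6.4240 N*m


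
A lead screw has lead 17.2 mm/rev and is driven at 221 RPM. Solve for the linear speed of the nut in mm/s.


v = lead * (RPM/60) = 17.2*221/60 = 63.3533

63.3533 mm/s


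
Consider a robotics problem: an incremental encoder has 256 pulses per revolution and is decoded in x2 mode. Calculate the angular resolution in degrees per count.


resolution = 360 / (PPR * 2) = 360 / 512 = 0.7031

0.7031 degrees


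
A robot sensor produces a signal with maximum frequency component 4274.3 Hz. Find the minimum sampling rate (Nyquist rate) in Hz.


f_s,min = 2*f_max = 2*4274.3 = 8548.6000

8548.6000 Hz


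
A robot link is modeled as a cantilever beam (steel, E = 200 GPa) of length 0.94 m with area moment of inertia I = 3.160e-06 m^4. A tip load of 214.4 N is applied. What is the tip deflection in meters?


delta = F*L^3/(3*E*I) = 214.4*0.94^3/(3*2.000e+11*3.160e-06)
      = 178.0772096/1896000 = 9.3923e-05

9.3923e-05 m


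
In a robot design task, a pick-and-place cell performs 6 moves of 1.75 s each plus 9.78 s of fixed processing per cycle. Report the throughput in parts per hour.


T_cycle = 6*1.75 + 9.78 = 20.2800 s
rate = 3600/T = 177.5148

177.5148 parts/hour


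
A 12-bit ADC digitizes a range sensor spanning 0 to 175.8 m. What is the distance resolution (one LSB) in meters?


res = range / 2^n = 175.8/2^12 = 175.8/4096 = 0.0429

0.0429 m


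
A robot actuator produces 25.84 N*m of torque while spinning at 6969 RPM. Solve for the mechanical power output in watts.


omega = 6969 * 2*pi/60 = 729.791973 rad/s
P = tau * omega = 25.84 * 729.791973 = 18857.8246

18857.8246 W


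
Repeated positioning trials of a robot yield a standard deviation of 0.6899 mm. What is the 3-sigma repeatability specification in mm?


repeatability = 3*sigma = 3*0.6899 = 2.0697

2.0697 mm


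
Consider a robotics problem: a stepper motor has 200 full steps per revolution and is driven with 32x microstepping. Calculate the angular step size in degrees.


step = 360/(200*32) = 360/6400 = 0.0563

0.0563 degrees


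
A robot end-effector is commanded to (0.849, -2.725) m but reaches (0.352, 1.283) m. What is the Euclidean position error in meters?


dx = 0.352 - (0.849) = -0.4970, dy = 1.283 - (-2.725) = 4.0080
err = sqrt(0.247009 + 16.064064) = 4.0387

4.0387 m


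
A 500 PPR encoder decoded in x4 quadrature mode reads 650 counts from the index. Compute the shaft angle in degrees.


angle = counts * 360 / (PPR*4) = 650 * 360 / 2000 = 117.0000

117.0000 degrees


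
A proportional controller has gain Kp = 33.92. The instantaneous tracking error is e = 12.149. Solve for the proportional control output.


u_P = Kp * e = 33.92 * 12.149 = 412.0941

412.0941


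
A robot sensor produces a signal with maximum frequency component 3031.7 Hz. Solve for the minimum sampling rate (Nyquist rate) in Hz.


f_s,min = 2*f_max = 2*3031.7 = 6063.4000

6063.4000 Hz


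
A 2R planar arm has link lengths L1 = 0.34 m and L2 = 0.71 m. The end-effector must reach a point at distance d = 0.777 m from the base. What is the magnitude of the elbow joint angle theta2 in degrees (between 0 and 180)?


cos(th2) = (d^2 - L1^2 - L2^2)/(2*L1*L2) = (0.777^2 - 0.34^2 - 0.71^2)/(2*0.34*0.71) = -0.03307995
th2 = acos(-0.03307995) = 91.8957 deg

91.8957 degrees


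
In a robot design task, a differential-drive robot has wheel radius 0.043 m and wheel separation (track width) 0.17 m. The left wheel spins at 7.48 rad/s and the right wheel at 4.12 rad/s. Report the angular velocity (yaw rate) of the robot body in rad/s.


omega = r*(wR - wL)/L = 0.043*(4.12 - (7.48))/0.17 = -0.8499

-0.8499 rad/s


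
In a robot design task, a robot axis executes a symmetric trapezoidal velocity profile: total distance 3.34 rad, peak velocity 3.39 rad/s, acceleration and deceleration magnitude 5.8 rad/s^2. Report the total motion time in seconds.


t_acc = v/a = 3.39/5.8 = 0.584483 s
d_acc = v^2/(2a) = 0.990698 rad (each ramp)
d_cruise = 3.34 - 2*0.990698 = 1.358604 rad
t_cruise = 1.358604/3.39 = 0.400768 s
t_total = 2*0.584483 + 0.400768 = 1.5697

1.5697 s


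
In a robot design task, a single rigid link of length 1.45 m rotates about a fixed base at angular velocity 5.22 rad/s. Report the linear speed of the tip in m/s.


v = L*omega = 1.45 * 5.22 = 7.5690

7.5690 m/s


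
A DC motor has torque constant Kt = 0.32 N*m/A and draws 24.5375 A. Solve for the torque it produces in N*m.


tau = Kt * I = 0.32*24.5375 = 7.8520

7.8520 N*m


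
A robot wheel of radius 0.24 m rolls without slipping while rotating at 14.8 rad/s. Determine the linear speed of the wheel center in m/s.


v = omega * r = 14.8 * 0.24 = 3.5520

3.5520 m/s


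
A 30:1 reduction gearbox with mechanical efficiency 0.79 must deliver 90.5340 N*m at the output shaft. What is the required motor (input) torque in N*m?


tau_in = tau_out / (N * eta) = 90.5340 / (30 * 0.79) = 3.8200

3.8200 N*m


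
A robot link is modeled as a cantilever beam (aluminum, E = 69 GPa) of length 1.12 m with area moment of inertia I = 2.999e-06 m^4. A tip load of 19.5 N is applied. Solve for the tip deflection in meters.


delta = F*L^3/(3*E*I) = 19.5*1.12^3/(3*6.900e+10*2.999e-06)
      = 27.396096/620793 = 4.4131e-05

4.4131e-05 m


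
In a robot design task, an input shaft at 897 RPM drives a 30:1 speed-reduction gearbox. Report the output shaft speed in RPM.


omega_out = omega_in / N = 897 / 30 = 29.9000

29.9000 RPM


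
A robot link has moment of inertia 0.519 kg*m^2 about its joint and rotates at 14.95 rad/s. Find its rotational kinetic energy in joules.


KE = (1/2)*I*omega^2 = 0.5*0.519*14.95^2 = 57.9989

57.9989 J


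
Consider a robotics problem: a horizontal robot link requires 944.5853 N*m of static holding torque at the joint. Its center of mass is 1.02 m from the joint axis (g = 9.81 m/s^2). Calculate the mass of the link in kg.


m = tau / (g*L) = 944.5853 / (9.81 * 1.02) = 94.4000

94.4000 kg


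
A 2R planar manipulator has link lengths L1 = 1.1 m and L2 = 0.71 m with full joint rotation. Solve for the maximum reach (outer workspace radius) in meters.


r_max = L1 + L2 = 1.1 + 0.71 = 1.8100

1.8100 m


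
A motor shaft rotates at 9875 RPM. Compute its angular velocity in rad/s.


omega = 9875 * 2*pi/60 = 1034.1076

1034.1076 rad/s


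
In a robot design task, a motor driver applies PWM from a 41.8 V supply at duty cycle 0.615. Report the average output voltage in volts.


V_avg = V_supply * D = 41.8*0.615 = 25.7070

25.7070 V


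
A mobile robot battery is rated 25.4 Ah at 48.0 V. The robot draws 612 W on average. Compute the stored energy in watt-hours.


E = capacity * V = 25.4*48.0 = 1219.2000

1219.2000 Wh


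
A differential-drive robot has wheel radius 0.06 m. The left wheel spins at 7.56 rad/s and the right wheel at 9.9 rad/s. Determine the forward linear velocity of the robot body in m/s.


v = r*(wR + wL)/2 = 0.06*(9.9 + 7.56)/2 = 0.5238

0.5238 m/s


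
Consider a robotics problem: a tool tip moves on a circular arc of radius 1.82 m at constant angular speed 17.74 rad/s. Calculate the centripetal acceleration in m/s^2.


a_c = omega^2 * r = 17.74^2 * 1.82 = 572.7678

572.7678 m/s^2


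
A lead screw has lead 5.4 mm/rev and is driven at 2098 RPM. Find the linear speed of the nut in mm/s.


v = lead * (RPM/60) = 5.4*2098/60 = 188.8200

188.8200 mm/s


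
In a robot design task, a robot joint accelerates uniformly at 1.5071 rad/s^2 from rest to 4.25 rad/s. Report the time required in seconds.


t = delta_omega / alpha = 4.25 / 1.5071 = 2.8200

2.8200 s


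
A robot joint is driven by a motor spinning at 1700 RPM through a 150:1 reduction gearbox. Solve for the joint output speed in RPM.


omega_joint = omega_motor / N = 1700 / 150 = 11.3333

11.3333 RPM


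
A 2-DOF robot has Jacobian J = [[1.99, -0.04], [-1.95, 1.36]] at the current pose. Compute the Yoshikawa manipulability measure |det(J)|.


det(J) = 1.99*1.36 - (-0.04)*(-1.95) = 2.6284
|det(J)| = 2.6284

2.6284


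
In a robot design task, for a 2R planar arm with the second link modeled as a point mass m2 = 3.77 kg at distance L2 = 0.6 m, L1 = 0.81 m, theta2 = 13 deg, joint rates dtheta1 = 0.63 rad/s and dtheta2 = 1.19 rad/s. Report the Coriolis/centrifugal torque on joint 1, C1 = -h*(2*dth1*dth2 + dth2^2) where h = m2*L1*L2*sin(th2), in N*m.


h = m2*L1*L2*sin(th2) = 3.77*0.81*0.6*sin(13 deg) = 0.412160
C1 = -h*(2*0.63*1.19 + 1.19^2) = -0.412160*2.9155 = -1.2017

-1.2017 N*m


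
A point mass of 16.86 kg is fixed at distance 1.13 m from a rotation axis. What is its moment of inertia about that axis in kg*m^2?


I = m*r^2 = 16.86*1.13^2 = 21.5285

21.5285 kg*m^2


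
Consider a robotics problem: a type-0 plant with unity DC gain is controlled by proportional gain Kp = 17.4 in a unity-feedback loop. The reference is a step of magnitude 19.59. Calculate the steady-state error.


e_ss = R/(1 + Kp) = 19.59/(1 + 17.4) = 19.59/18.4000 = 1.0647

1.0647


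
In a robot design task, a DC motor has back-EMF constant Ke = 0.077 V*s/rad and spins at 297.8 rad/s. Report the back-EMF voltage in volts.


V_emf = Ke * omega = 0.077*297.8 = 22.9306

22.9306 V


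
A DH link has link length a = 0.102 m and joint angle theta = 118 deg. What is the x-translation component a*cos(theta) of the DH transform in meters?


a*cos(theta) = 0.102*cos(118 deg) = -0.0479

-0.0479 m


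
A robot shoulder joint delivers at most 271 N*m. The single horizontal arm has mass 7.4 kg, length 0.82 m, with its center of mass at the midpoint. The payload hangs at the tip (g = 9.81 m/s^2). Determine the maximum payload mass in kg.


tau_arm = m_arm*g*(L/2) = 7.4*9.81*0.82/2 = 29.7635 N*m
tau_payload = tau_max - tau_arm = 271 - 29.7635 = 241.2365
m_payload = tau_payload / (g*L) = 241.2365 / (9.81*0.82) = 29.9889

29.9889 kg


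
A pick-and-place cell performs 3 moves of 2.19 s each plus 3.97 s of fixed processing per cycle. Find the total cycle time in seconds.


T = 3*2.19 + 3.97 = 10.5400

10.5400 s


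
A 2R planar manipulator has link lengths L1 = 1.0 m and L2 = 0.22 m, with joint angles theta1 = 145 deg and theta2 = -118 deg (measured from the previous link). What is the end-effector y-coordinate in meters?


y = L1*sin(th1) + L2*sin(th1+th2) = 1.0*sin(145 deg) + 0.22*sin(27 deg) = 0.6735

0.6735 m
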